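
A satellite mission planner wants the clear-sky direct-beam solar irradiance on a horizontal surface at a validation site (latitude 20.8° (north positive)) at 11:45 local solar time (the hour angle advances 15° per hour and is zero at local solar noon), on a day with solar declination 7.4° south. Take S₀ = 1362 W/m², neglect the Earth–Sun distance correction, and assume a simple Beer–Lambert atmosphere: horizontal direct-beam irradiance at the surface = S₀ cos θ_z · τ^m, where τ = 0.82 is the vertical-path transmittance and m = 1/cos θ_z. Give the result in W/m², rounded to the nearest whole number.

956 W/m²

Hour angle H = 15° × (11.75 − 12) = -3.75°.
With φ = 20.8°, δ = -7.4°, H = -3.75°: sin φ sin δ = -0.0457, cos φ cos δ cos H = 0.9251, so cos θ_z = 0.8794.
Air mass m = 1/cos θ_z = 1/0.8794 = 1.137; τ^m = 0.82^1.137 = 0.7980.
Surface direct beam = 1362 × 0.8794 × 0.7980 = 955.80 W/m².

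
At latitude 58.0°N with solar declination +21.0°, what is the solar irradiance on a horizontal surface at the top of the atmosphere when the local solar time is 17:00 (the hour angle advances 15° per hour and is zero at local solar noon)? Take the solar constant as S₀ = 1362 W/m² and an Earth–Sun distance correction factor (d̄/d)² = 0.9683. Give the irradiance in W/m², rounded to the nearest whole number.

570 W/m²

Hour angle H = 15° × (17 − 12) = 75.00°.
With φ = 58.0°, δ = 21.0°, H = 75.00°: sin φ sin δ = 0.3039, cos φ cos δ cos H = 0.1280, so cos θ_z = 0.4319.
Top-of-atmosphere irradiance = S₀ (d̄/d)² cos θ_z = 1362 × 0.9683 × 0.4319 = 569.60 W/m².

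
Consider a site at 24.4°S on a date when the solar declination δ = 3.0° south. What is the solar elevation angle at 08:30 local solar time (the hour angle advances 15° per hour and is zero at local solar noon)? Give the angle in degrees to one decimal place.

35.1°

Hour angle H = 15° × (8.5 − 12) = -52.50°.
cos θ_z = sin φ sin δ + cos φ cos δ cos H = (-0.4131)(-0.0523) + (0.9107)(0.9986)(0.6088) = 0.5753.
θ_z = arccos(0.5753) = 54.88°, so the elevation is 90° − 54.88° = 35.12°.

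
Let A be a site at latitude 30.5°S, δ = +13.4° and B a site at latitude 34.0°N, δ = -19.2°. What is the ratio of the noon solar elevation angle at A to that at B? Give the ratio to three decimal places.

1.253

A: 90° − |-30.5 − (13.4)| = 46.10°.
B: 90° − |34.0 − (-19.2)| = 36.80°.
Ratio A/B = 46.1000 / 36.8000 = 1.2527.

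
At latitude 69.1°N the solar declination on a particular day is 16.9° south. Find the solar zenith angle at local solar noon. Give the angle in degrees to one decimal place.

86.0°

At local solar noon the hour angle is zero, so the zenith angle is |φ − δ| = |69.1° − (-16.9°)| = 86.0°.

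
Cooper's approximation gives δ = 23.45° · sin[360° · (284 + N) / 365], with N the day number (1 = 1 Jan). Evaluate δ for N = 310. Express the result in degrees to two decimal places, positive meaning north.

-16.83°

360 × (284 + 310) / 365 = 585.863°; sin(585.863°) = -0.7177.
δ = 23.45 × -0.7177 = -16.830° ≈ -16.83°.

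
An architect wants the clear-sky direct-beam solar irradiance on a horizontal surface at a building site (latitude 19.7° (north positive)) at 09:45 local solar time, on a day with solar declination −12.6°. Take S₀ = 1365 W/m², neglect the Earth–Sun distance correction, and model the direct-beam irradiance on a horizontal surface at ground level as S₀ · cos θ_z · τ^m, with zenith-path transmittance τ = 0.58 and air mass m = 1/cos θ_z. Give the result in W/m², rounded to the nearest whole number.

Hour angle H = 15° × (9.75 − 12) = -33.75°.
cos θ_z = sin φ sin δ + cos φ cos δ cos H = (0.3371)(-0.2181) + (0.9415)(0.9759)(0.8315) = 0.6905.
Air mass m = 1/cos θ_z = 1/0.6905 = 1.448; τ^m = 0.58^1.448 = 0.4544.
Surface direct beam = 1365 × 0.6905 × 0.4544 = 428.29 W/m².

428 W/m²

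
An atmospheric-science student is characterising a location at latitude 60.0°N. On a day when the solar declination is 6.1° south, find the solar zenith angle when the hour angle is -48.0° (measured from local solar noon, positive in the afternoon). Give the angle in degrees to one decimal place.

76.1°

cos θ_z = sin(60.0°) sin(-6.1°) + cos(60.0°) cos(-6.1°) cos(-48.00°) = -0.0920 + 0.3327 = 0.2407.
θ_z = arccos(0.2407) = 76.07°.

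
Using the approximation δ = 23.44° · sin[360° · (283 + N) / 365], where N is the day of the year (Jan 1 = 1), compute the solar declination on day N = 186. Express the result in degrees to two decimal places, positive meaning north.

+22.88°

360 × (283 + 186) / 365 = 462.575°; sin(462.575°) = 0.9760.
δ = 23.44 × 0.9760 = 22.877° ≈ +22.88°.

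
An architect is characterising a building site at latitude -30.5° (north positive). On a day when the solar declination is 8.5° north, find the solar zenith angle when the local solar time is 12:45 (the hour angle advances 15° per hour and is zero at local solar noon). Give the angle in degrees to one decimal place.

40.5°

Hour angle H = 15° × (12.75 − 12) = 11.25°.
cos θ_z = sin φ sin δ + cos φ cos δ cos H = (-0.5075)(0.1478) + (0.8616)(0.9890)(0.9808) = 0.7608.
θ_z = arccos(0.7608) = 40.47°.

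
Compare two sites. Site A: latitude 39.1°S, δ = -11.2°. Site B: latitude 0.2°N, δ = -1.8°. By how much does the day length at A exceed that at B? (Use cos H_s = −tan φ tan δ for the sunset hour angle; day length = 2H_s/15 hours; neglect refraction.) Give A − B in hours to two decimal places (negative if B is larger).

+1.24 h

A: H_s = arccos(−tan -39.1° · tan -11.2°) = 99.26°, so 2H_s/15 = 13.2347 h.
B: H_s = arccos(−tan 0.2° · tan -1.8°) = 89.99°, so 2H_s/15 = 11.9987 h.
A − B = 13.2347 − 11.9987 = 1.2360 h.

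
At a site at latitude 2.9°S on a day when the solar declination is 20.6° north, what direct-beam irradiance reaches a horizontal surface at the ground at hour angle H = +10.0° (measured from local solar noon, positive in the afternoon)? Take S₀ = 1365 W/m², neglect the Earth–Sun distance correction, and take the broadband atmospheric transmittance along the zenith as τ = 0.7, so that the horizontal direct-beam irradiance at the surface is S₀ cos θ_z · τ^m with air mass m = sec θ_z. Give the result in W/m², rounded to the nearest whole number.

cos θ_z = sin φ sin δ + cos φ cos δ cos H = (-0.0506)(0.3518) + (0.9987)(0.9361)(0.9848) = 0.9029.
Air mass m = 1/cos θ_z = 1/0.9029 = 1.108; τ^m = 0.7^1.108 = 0.6735.
Surface direct beam = 1365 × 0.9029 × 0.6735 = 830.06 W/m².

830 W/m²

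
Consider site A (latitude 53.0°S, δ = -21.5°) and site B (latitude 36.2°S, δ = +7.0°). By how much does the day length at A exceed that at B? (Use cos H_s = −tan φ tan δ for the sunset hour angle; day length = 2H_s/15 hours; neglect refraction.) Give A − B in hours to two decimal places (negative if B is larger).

+4.89 h

A: H_s = arccos(−tan -53.0° · tan -21.5°) = 121.52°, so 2H_s/15 = 16.2027 h.
B: H_s = arccos(−tan -36.2° · tan 7.0°) = 84.84°, so 2H_s/15 = 11.3120 h.
A − B = 16.2027 − 11.3120 = 4.8907 h.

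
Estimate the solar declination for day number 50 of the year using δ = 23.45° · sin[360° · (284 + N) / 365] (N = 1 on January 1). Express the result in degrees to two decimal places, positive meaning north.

-11.93°

360 × (284 + 50) / 365 = 329.425°; sin(329.425°) = -0.5087.
δ = 23.45 × -0.5087 = -11.929° ≈ -11.93°.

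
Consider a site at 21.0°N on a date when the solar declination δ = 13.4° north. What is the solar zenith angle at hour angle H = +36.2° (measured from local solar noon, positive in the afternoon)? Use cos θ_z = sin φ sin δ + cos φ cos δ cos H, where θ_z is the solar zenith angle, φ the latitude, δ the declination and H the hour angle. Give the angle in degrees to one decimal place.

35.3°

cos θ_z = sin φ sin δ + cos φ cos δ cos H = (0.3584)(0.2317) + (0.9336)(0.9728)(0.8070) = 0.8160.
θ_z = arccos(0.8160) = 35.31°.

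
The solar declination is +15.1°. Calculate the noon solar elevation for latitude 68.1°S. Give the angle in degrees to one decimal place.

6.8°

At local solar noon the hour angle is zero, so the elevation is 90° − |φ − δ| = 90° − |-68.1° − (15.1°)| = 90° − 83.2° = 6.8°.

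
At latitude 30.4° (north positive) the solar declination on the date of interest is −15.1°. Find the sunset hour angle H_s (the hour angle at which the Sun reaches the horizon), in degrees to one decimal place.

−tan φ tan δ = −(0.5867)(-0.2698) = 0.1583; H_s = arccos(0.1583) = 80.89°.

80.9°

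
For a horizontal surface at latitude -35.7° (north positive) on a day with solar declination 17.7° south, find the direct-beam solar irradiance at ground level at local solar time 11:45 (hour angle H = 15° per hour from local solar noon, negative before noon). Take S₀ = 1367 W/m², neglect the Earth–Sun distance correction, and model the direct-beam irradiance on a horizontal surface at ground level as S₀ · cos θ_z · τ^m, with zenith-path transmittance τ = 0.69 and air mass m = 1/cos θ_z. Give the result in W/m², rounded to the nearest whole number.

878 W/m²

Hour angle H = 15° × (11.75 − 12) = -3.75°.
cos θ_z = sin φ sin δ + cos φ cos δ cos H = (-0.5835)(-0.3040) + (0.8121)(0.9527)(0.9979) = 0.9494.
Air mass m = 1/cos θ_z = 1/0.9494 = 1.053; τ^m = 0.69^1.053 = 0.6766.
Surface direct beam = 1367 × 0.9494 × 0.6766 = 878.11 W/m².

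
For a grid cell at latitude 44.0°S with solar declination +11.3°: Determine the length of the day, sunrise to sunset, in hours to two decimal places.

10.52 hours

cos H_s = −tan(-44.0°) · tan(11.3°) = 0.1930, so H_s = arccos(0.1930) = 78.87°.
Day length = 2 H_s / 15° h⁻¹ = 157.74° / 15 = 10.516 h.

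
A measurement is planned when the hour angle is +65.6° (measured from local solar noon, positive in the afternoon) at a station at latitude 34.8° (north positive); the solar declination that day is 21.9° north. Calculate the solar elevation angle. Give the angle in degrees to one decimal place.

31.8°

With φ = 34.8°, δ = 21.9°, H = 65.60°: sin φ sin δ = 0.2129, cos φ cos δ cos H = 0.3147, so cos θ_z = 0.5276.
θ_z = arccos(0.5276) = 58.16°, so the elevation is 90° − 58.16° = 31.84°.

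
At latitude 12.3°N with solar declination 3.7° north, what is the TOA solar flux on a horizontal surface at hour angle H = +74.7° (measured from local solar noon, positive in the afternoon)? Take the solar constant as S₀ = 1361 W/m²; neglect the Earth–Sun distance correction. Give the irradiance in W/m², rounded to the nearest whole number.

369 W/m²

cos θ_z = sin(12.3°) sin(3.7°) + cos(12.3°) cos(3.7°) cos(74.70°) = 0.0137 + 0.2573 = 0.2710.
Top-of-atmosphere irradiance = S₀ cos θ_z = 1361 × 0.2710 = 368.83 W/m².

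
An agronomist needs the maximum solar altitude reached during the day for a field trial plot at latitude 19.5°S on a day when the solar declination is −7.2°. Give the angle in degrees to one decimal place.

77.7°

At local solar noon the hour angle is zero, so the elevation is 90° − |φ − δ| = 90° − |-19.5° − (-7.2°)| = 90° − 12.3° = 77.7°.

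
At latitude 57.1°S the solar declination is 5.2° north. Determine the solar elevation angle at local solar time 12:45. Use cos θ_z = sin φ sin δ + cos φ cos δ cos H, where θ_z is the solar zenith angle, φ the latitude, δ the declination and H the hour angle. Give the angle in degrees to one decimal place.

Hour angle H = 15° × (12.75 − 12) = 11.25°.
cos θ_z = sin(-57.1°) sin(5.2°) + cos(-57.1°) cos(5.2°) cos(11.25°) = -0.0761 + 0.5305 = 0.4544.
θ_z = arccos(0.4544) = 62.97°, so the elevation is 90° − 62.97° = 27.03°.

27.0°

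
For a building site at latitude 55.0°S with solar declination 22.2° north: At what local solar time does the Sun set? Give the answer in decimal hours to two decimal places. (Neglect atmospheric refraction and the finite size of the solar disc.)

15.62 h

The sunset hour angle satisfies cos H_s = −tan φ tan δ = 0.5828, giving H_s = 54.35°.
Sunset is at 12 + H_s/15 = 12 + 3.623 = 15.623 h local solar time.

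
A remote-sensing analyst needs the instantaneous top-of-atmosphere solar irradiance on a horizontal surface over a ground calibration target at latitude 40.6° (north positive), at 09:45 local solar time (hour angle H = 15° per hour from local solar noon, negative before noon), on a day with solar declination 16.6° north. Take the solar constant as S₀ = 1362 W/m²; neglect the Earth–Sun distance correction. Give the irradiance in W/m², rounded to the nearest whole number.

1077 W/m²

Hour angle H = 15° × (9.75 − 12) = -33.75°.
With φ = 40.6°, δ = 16.6°, H = -33.75°: sin φ sin δ = 0.1859, cos φ cos δ cos H = 0.6050, so cos θ_z = 0.7909.
Top-of-atmosphere irradiance = S₀ cos θ_z = 1362 × 0.7909 = 1077.21 W/m².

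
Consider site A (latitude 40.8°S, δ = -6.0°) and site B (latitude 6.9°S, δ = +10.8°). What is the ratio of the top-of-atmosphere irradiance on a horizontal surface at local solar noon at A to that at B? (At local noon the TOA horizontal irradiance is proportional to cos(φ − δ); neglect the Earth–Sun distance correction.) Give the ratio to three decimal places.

0.862

A: cos θ_z = cos(-40.8° − (-6.0°)) = 0.8211.
B: cos θ_z = cos(-6.9° − (10.8°)) = 0.9527.
Ratio A/B = 0.8211 / 0.9527 = 0.8619.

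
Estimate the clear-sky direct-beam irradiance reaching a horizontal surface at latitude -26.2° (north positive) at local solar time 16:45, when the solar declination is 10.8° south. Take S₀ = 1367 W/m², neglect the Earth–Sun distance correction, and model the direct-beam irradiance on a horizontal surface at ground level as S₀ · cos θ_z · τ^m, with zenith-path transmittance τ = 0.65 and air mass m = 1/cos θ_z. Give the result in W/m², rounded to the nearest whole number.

154 W/m²

Hour angle H = 15° × (16.75 − 12) = 71.25°.
cos θ_z = sin φ sin δ + cos φ cos δ cos H = (-0.4415)(-0.1874) + (0.8973)(0.9823)(0.3214) = 0.3660.
Air mass m = 1/cos θ_z = 1/0.3660 = 2.732; τ^m = 0.65^2.732 = 0.3082.
Surface direct beam = 1367 × 0.3660 × 0.3082 = 154.20 W/m².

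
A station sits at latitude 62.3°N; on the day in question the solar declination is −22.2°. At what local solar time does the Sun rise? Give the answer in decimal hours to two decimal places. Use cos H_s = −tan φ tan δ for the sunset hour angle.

cos H_s = −tan(62.3°) · tan(-22.2°) = 0.7773, so H_s = arccos(0.7773) = 38.99°.
Sunrise is at 12 − H_s/15 = 12 − 2.599 = 9.401 h local solar time.

9.40 h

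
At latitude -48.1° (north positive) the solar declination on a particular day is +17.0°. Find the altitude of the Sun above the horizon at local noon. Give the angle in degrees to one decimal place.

24.9°

At local solar noon the hour angle is zero, so the elevation is 90° − |φ − δ| = 90° − |-48.1° − (17.0°)| = 90° − 65.1° = 24.9°.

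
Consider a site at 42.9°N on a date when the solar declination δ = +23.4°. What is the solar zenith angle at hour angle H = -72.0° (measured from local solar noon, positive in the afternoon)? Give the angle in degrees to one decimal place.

61.4°

cos θ_z = sin(42.9°) sin(23.4°) + cos(42.9°) cos(23.4°) cos(-72.00°) = 0.2703 + 0.2078 = 0.4781.
θ_z = arccos(0.4781) = 61.44°.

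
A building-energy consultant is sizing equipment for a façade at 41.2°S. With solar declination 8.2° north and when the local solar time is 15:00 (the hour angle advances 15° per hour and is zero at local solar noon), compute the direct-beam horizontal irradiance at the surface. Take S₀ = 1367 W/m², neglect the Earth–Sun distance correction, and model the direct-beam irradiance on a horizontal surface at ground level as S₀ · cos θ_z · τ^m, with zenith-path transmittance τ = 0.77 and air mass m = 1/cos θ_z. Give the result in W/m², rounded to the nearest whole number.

Hour angle H = 15° × (15 − 12) = 45.00°.
With φ = -41.2°, δ = 8.2°, H = 45.00°: sin φ sin δ = -0.0939, cos φ cos δ cos H = 0.5266, so cos θ_z = 0.4327.
Air mass m = 1/cos θ_z = 1/0.4327 = 2.311; τ^m = 0.77^2.311 = 0.5466.
Surface direct beam = 1367 × 0.4327 × 0.5466 = 323.31 W/m².

323 W/m²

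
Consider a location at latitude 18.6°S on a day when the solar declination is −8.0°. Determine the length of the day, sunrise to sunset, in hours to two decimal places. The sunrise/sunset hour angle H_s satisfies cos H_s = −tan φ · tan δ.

cos H_s = −tan(-18.6°) · tan(-8.0°) = -0.0473, so H_s = arccos(-0.0473) = 92.71°.
Day length = 2 H_s / 15° h⁻¹ = 185.42° / 15 = 12.361 h.

12.36 hours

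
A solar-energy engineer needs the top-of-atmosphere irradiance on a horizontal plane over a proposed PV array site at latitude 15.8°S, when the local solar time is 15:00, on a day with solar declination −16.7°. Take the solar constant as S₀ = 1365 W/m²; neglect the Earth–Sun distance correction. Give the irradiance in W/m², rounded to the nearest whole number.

Hour angle H = 15° × (15 − 12) = 45.00°.
cos θ_z = sin(-15.8°) sin(-16.7°) + cos(-15.8°) cos(-16.7°) cos(45.00°) = 0.0782 + 0.6517 = 0.7299.
Top-of-atmosphere irradiance = S₀ cos θ_z = 1365 × 0.7299 = 996.31 W/m².

996 W/m²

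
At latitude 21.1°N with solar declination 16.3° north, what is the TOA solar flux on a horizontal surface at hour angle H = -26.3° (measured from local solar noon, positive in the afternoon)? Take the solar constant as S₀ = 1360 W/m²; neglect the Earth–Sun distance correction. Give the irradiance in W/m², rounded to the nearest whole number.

1229 W/m²

With φ = 21.1°, δ = 16.3°, H = -26.30°: sin φ sin δ = 0.1010, cos φ cos δ cos H = 0.8028, so cos θ_z = 0.9038.
Top-of-atmosphere irradiance = S₀ cos θ_z = 1360 × 0.9038 = 1229.17 W/m².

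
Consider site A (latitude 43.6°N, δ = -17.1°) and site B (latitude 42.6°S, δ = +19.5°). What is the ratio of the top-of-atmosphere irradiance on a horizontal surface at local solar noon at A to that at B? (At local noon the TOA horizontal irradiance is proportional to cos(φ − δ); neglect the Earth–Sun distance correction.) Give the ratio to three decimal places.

1.046

A: cos θ_z = cos(43.6° − (-17.1°)) = 0.4894.
B: cos θ_z = cos(-42.6° − (19.5°)) = 0.4679.
Ratio A/B = 0.4894 / 0.4679 = 1.0459.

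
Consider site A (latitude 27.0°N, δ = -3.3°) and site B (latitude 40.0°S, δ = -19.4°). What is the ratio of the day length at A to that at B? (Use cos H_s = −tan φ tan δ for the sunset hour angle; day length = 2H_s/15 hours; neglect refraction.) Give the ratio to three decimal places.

A: H_s = arccos(−tan 27.0° · tan -3.3°) = 88.32°, so 2H_s/15 = 11.7760 h.
B: H_s = arccos(−tan -40.0° · tan -19.4°) = 107.19°, so 2H_s/15 = 14.2920 h.
Ratio A/B = 11.7760 / 14.2920 = 0.8240.

0.824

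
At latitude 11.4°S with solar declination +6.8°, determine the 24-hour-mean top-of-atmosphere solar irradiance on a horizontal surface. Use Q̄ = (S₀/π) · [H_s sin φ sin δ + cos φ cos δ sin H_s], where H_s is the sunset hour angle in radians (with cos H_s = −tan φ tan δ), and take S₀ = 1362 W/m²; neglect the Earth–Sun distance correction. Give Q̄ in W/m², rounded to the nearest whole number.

−tan φ tan δ = −(-0.2016)(0.1192) = 0.0240; H_s = arccos(0.0240) = 88.62°. In radians, H_s = 1.5467.
H_s sin φ sin δ = 1.5467 × -0.1977 × 0.1184 = -0.0362.
cos φ cos δ sin H_s = 0.9803 × 0.9930 × 0.9997 = 0.9731.
Q̄ = (1362/π) × (-0.0362 + 0.9731) = 433.54 × 0.9369 = 406.18 W/m².

406 W/m²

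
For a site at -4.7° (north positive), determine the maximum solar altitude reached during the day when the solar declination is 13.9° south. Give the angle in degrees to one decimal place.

80.8°

At local solar noon the hour angle is zero, so the elevation is 90° − |φ − δ| = 90° − |-4.7° − (-13.9°)| = 90° − 9.2° = 80.8°.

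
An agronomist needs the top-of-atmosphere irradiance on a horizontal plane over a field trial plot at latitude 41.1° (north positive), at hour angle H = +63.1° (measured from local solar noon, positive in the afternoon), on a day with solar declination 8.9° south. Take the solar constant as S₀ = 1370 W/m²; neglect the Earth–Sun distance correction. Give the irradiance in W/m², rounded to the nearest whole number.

322 W/m²

cos θ_z = sin(41.1°) sin(-8.9°) + cos(41.1°) cos(-8.9°) cos(63.10°) = -0.1017 + 0.3368 = 0.2351.
Top-of-atmosphere irradiance = S₀ cos θ_z = 1370 × 0.2351 = 322.09 W/m².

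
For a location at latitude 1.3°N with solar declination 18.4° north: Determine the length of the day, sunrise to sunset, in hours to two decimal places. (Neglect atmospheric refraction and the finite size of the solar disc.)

12.06 hours

The sunset hour angle satisfies cos H_s = −tan φ tan δ = -0.0075, giving H_s = 90.43°.
Day length = 2 H_s / 15° h⁻¹ = 180.86° / 15 = 12.057 h.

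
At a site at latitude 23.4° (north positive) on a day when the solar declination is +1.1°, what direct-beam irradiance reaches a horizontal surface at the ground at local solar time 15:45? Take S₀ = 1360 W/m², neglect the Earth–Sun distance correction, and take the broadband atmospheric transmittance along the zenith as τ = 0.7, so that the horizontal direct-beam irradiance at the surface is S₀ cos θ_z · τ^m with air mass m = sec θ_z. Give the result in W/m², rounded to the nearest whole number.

353 W/m²

Hour angle H = 15° × (15.75 − 12) = 56.25°.
cos θ_z = sin(23.4°) sin(1.1°) + cos(23.4°) cos(1.1°) cos(56.25°) = 0.0076 + 0.5098 = 0.5174.
Air mass m = 1/cos θ_z = 1/0.5174 = 1.933; τ^m = 0.7^1.933 = 0.5019.
Surface direct beam = 1360 × 0.5174 × 0.5019 = 353.17 W/m².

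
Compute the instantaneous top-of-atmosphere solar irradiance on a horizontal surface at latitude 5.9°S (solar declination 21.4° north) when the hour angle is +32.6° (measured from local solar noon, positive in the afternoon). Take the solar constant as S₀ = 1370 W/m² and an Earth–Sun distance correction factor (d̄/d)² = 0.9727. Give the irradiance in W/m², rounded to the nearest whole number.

cos θ_z = sin φ sin δ + cos φ cos δ cos H = (-0.1028)(0.3649) + (0.9947)(0.9311)(0.8425) = 0.7428.
Top-of-atmosphere irradiance = S₀ (d̄/d)² cos θ_z = 1370 × 0.9727 × 0.7428 = 989.85 W/m².

990 W/m²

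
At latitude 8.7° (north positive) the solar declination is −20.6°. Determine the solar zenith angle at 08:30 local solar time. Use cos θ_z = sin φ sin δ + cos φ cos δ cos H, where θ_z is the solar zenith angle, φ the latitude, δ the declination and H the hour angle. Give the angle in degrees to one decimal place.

Hour angle H = 15° × (8.5 − 12) = -52.50°.
cos θ_z = sin(8.7°) sin(-20.6°) + cos(8.7°) cos(-20.6°) cos(-52.50°) = -0.0532 + 0.5633 = 0.5101.
θ_z = arccos(0.5101) = 59.33°.

59.3°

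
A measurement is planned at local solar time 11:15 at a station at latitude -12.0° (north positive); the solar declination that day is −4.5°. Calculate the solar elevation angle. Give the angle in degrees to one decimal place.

76.6°

Hour angle H = 15° × (11.25 − 12) = -11.25°.
cos θ_z = sin φ sin δ + cos φ cos δ cos H = (-0.2079)(-0.0785) + (0.9781)(0.9969)(0.9808) = 0.9727.
θ_z = arccos(0.9727) = 13.42°, so the elevation is 90° − 13.42° = 76.58°.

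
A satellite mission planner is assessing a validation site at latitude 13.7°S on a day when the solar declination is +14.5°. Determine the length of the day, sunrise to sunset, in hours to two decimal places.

11.52 hours

−tan φ tan δ = −(-0.2438)(0.2586) = 0.0630; H_s = arccos(0.0630) = 86.39°.
Day length = 2 H_s / 15° h⁻¹ = 172.78° / 15 = 11.519 h.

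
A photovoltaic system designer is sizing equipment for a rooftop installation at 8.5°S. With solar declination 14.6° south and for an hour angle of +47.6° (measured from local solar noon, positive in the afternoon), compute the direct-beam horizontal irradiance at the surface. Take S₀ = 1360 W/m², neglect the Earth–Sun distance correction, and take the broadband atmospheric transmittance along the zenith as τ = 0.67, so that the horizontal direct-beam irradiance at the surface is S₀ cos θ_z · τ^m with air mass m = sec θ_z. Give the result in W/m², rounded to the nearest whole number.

With φ = -8.5°, δ = -14.6°, H = 47.60°: sin φ sin δ = 0.0373, cos φ cos δ cos H = 0.6454, so cos θ_z = 0.6827.
Air mass m = 1/cos θ_z = 1/0.6827 = 1.465; τ^m = 0.67^1.465 = 0.5562.
Surface direct beam = 1360 × 0.6827 × 0.5562 = 516.42 W/m².

516 W/m²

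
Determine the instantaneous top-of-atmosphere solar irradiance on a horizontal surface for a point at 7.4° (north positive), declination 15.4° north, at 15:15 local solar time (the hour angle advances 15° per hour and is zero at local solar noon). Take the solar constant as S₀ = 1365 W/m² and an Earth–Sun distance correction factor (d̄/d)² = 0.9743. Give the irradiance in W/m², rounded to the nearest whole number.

884 W/m²

Hour angle H = 15° × (15.25 − 12) = 48.75°.
cos θ_z = sin φ sin δ + cos φ cos δ cos H = (0.1288)(0.2656) + (0.9917)(0.9641)(0.6593) = 0.6646.
Top-of-atmosphere irradiance = S₀ (d̄/d)² cos θ_z = 1365 × 0.9743 × 0.6646 = 883.86 W/m².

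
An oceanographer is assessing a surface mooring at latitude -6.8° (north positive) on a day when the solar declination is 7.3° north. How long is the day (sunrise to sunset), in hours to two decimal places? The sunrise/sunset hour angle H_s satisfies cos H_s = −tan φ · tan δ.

−tan φ tan δ = −(-0.1192)(0.1281) = 0.0153; H_s = arccos(0.0153) = 89.12°.
Day length = 2 H_s / 15° h⁻¹ = 178.24° / 15 = 11.883 h.

11.88 hours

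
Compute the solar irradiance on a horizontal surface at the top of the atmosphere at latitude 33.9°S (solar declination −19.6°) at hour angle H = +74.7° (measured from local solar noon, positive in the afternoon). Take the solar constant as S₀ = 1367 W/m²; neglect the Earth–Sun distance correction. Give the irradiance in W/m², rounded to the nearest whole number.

With φ = -33.9°, δ = -19.6°, H = 74.70°: sin φ sin δ = 0.1871, cos φ cos δ cos H = 0.2063, so cos θ_z = 0.3934.
Top-of-atmosphere irradiance = S₀ cos θ_z = 1367 × 0.3934 = 537.78 W/m².

538 W/m²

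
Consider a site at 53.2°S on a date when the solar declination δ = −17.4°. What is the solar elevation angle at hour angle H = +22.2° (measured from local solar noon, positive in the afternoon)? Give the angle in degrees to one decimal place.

50.2°

cos θ_z = sin(-53.2°) sin(-17.4°) + cos(-53.2°) cos(-17.4°) cos(22.20°) = 0.2395 + 0.5292 = 0.7687.
θ_z = arccos(0.7687) = 39.76°, so the elevation is 90° − 39.76° = 50.24°.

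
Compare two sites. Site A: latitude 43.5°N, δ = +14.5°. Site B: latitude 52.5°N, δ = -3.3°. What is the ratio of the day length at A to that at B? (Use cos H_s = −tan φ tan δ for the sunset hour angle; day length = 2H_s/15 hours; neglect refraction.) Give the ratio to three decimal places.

A: H_s = arccos(−tan 43.5° · tan 14.5°) = 104.21°, so 2H_s/15 = 13.8947 h.
B: H_s = arccos(−tan 52.5° · tan -3.3°) = 85.69°, so 2H_s/15 = 11.4253 h.
Ratio A/B = 13.8947 / 11.4253 = 1.2161.

1.216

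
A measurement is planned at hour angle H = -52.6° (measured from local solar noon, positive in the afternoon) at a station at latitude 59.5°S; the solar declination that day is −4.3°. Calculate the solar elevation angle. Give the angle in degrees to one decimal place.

With φ = -59.5°, δ = -4.3°, H = -52.60°: sin φ sin δ = 0.0646, cos φ cos δ cos H = 0.3074, so cos θ_z = 0.3720.
θ_z = arccos(0.3720) = 68.16°, so the elevation is 90° − 68.16° = 21.84°.

21.8°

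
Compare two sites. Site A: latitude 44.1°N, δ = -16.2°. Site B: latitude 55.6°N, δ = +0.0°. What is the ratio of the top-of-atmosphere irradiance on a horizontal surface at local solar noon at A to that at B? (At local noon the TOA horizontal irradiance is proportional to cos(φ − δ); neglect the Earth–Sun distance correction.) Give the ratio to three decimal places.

A: cos θ_z = cos(44.1° − (-16.2°)) = 0.4955.
B: cos θ_z = cos(55.6° − (0.0°)) = 0.5650.
Ratio A/B = 0.4955 / 0.5650 = 0.8770.

0.877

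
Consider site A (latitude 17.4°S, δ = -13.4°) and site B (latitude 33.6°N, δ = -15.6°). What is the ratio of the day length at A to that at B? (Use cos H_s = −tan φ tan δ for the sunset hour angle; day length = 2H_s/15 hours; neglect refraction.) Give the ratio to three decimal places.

1.189

A: H_s = arccos(−tan -17.4° · tan -13.4°) = 94.28°, so 2H_s/15 = 12.5707 h.
B: H_s = arccos(−tan 33.6° · tan -15.6°) = 79.31°, so 2H_s/15 = 10.5747 h.
Ratio A/B = 12.5707 / 10.5747 = 1.1888.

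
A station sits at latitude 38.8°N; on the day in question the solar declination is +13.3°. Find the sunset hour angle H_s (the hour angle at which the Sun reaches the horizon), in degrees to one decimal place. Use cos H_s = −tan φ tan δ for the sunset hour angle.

−tan φ tan δ = −(0.8040)(0.2364) = -0.1901; H_s = arccos(-0.1901) = 100.96°.

101.0°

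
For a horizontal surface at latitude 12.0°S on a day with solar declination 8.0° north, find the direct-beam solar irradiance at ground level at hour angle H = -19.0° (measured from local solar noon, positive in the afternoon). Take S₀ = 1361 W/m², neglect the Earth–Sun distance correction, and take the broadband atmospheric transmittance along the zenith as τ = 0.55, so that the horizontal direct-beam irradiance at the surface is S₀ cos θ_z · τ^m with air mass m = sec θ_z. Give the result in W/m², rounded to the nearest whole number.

615 W/m²

cos θ_z = sin φ sin δ + cos φ cos δ cos H = (-0.2079)(0.1392) + (0.9781)(0.9903)(0.9455) = 0.8869.
Air mass m = 1/cos θ_z = 1/0.8869 = 1.128; τ^m = 0.55^1.128 = 0.5095.
Surface direct beam = 1361 × 0.8869 × 0.5095 = 615.00 W/m².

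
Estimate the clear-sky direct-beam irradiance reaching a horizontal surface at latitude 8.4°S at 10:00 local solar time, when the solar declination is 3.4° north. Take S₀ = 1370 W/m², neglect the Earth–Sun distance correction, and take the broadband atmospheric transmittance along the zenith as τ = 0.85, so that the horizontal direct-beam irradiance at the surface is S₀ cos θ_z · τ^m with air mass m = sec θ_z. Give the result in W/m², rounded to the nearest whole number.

957 W/m²

Hour angle H = 15° × (10 − 12) = -30.00°.
With φ = -8.4°, δ = 3.4°, H = -30.00°: sin φ sin δ = -0.0087, cos φ cos δ cos H = 0.8552, so cos θ_z = 0.8465.
Air mass m = 1/cos θ_z = 1/0.8465 = 1.181; τ^m = 0.85^1.181 = 0.8254.
Surface direct beam = 1370 × 0.8465 × 0.8254 = 957.22 W/m².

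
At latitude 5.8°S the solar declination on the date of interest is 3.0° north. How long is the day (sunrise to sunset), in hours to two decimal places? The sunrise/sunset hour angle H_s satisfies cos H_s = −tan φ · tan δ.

11.96 hours

The sunset hour angle satisfies cos H_s = −tan φ tan δ = 0.0053, giving H_s = 89.70°.
Day length = 2 H_s / 15° h⁻¹ = 179.40° / 15 = 11.960 h.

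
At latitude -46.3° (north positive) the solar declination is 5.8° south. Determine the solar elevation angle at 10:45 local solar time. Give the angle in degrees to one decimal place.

Hour angle H = 15° × (10.75 − 12) = -18.75°.
cos θ_z = sin(-46.3°) sin(-5.8°) + cos(-46.3°) cos(-5.8°) cos(-18.75°) = 0.0731 + 0.6509 = 0.7240.
θ_z = arccos(0.7240) = 43.61°, so the elevation is 90° − 43.61° = 46.39°.

46.4°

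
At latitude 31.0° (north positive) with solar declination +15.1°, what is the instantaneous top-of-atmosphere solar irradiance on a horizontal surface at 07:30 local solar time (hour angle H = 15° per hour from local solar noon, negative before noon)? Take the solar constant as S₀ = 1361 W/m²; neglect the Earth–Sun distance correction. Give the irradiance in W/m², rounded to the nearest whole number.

614 W/m²

Hour angle H = 15° × (7.5 − 12) = -67.50°.
cos θ_z = sin(31.0°) sin(15.1°) + cos(31.0°) cos(15.1°) cos(-67.50°) = 0.1342 + 0.3167 = 0.4509.
Top-of-atmosphere irradiance = S₀ cos θ_z = 1361 × 0.4509 = 613.67 W/m².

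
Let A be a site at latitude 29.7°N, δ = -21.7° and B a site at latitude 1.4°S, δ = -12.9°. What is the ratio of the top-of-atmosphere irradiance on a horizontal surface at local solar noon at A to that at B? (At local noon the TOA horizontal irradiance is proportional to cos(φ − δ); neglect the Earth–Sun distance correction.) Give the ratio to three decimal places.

A: cos θ_z = cos(29.7° − (-21.7°)) = 0.6239.
B: cos θ_z = cos(-1.4° − (-12.9°)) = 0.9799.
Ratio A/B = 0.6239 / 0.9799 = 0.6367.

0.637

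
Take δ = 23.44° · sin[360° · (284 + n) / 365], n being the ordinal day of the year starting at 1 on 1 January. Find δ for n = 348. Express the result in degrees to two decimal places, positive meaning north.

360 × (284 + 348) / 365 = 623.342°; sin(623.342°) = -0.9933.
δ = 23.44 × -0.9933 = -23.283° ≈ -23.28°.

-23.28°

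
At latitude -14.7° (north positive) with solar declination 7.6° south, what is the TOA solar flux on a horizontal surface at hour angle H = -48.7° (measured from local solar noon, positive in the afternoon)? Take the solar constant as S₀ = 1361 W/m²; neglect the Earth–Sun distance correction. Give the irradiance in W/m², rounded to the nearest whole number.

907 W/m²

With φ = -14.7°, δ = -7.6°, H = -48.70°: sin φ sin δ = 0.0336, cos φ cos δ cos H = 0.6328, so cos θ_z = 0.6664.
Top-of-atmosphere irradiance = S₀ cos θ_z = 1361 × 0.6664 = 906.97 W/m².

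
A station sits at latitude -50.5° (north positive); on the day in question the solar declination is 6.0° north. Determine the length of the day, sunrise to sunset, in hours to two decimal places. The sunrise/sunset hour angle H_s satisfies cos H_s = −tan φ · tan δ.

−tan φ tan δ = −(-1.2131)(0.1051) = 0.1275; H_s = arccos(0.1275) = 82.67°.
Day length = 2 H_s / 15° h⁻¹ = 165.34° / 15 = 11.023 h.

11.02 hours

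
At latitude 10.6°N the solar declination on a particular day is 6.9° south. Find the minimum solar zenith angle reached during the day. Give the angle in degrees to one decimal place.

At local solar noon the hour angle is zero, so the zenith angle is |φ − δ| = |10.6° − (-6.9°)| = 17.5°.

17.5°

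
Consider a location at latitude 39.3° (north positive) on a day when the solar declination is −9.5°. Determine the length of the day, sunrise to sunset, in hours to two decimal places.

−tan φ tan δ = −(0.8185)(-0.1673) = 0.1369; H_s = arccos(0.1369) = 82.13°.
Day length = 2 H_s / 15° h⁻¹ = 164.26° / 15 = 10.951 h.

10.95 hours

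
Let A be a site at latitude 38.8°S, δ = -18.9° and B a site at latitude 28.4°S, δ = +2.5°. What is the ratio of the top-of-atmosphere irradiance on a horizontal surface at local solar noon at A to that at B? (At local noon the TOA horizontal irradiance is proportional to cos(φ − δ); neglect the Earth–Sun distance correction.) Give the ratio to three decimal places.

A: cos θ_z = cos(-38.8° − (-18.9°)) = 0.9403.
B: cos θ_z = cos(-28.4° − (2.5°)) = 0.8581.
Ratio A/B = 0.9403 / 0.8581 = 1.0958.

1.096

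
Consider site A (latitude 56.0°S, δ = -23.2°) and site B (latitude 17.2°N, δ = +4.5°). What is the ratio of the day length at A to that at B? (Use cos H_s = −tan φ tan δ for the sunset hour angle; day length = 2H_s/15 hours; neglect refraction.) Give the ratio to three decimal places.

A: H_s = arccos(−tan -56.0° · tan -23.2°) = 129.45°, so 2H_s/15 = 17.2600 h.
B: H_s = arccos(−tan 17.2° · tan 4.5°) = 91.40°, so 2H_s/15 = 12.1867 h.
Ratio A/B = 17.2600 / 12.1867 = 1.4163.

1.416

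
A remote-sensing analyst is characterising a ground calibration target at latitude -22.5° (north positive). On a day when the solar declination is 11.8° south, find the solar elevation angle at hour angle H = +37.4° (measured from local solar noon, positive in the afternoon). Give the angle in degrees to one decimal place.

52.8°

cos θ_z = sin(-22.5°) sin(-11.8°) + cos(-22.5°) cos(-11.8°) cos(37.40°) = 0.0783 + 0.7184 = 0.7967.
θ_z = arccos(0.7967) = 37.18°, so the elevation is 90° − 37.18° = 52.82°.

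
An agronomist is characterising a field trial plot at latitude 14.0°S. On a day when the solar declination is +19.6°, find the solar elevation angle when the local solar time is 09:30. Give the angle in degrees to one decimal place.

40.1°

Hour angle H = 15° × (9.5 − 12) = -37.50°.
cos θ_z = sin φ sin δ + cos φ cos δ cos H = (-0.2419)(0.3355) + (0.9703)(0.9421)(0.7934) = 0.6441.
θ_z = arccos(0.6441) = 49.90°, so the elevation is 90° − 49.90° = 40.10°.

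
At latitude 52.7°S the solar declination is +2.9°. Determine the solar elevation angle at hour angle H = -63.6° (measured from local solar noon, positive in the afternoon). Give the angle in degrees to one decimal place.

13.2°

cos θ_z = sin(-52.7°) sin(2.9°) + cos(-52.7°) cos(2.9°) cos(-63.60°) = -0.0402 + 0.2691 = 0.2289.
θ_z = arccos(0.2289) = 76.77°, so the elevation is 90° − 76.77° = 13.23°.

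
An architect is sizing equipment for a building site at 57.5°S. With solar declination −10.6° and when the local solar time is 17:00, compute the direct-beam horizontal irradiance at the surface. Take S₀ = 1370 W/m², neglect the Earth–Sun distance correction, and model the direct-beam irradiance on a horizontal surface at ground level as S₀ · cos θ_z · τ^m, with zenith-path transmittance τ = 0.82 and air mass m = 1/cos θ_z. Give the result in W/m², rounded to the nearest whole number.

Hour angle H = 15° × (17 − 12) = 75.00°.
cos θ_z = sin φ sin δ + cos φ cos δ cos H = (-0.8434)(-0.1840) + (0.5373)(0.9829)(0.2588) = 0.2919.
Air mass m = 1/cos θ_z = 1/0.2919 = 3.426; τ^m = 0.82^3.426 = 0.5067.
Surface direct beam = 1370 × 0.2919 × 0.5067 = 202.63 W/m².

203 W/m²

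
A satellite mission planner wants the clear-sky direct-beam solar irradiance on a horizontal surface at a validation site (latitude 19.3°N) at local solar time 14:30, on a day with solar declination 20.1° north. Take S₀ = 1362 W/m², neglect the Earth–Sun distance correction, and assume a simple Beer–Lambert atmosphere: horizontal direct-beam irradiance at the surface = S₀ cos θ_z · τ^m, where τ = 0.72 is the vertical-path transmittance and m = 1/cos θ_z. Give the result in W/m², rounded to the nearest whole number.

Hour angle H = 15° × (14.5 − 12) = 37.50°.
cos θ_z = sin φ sin δ + cos φ cos δ cos H = (0.3305)(0.3437) + (0.9438)(0.9391)(0.7934) = 0.8168.
Air mass m = 1/cos θ_z = 1/0.8168 = 1.224; τ^m = 0.72^1.224 = 0.6689.
Surface direct beam = 1362 × 0.8168 × 0.6689 = 744.14 W/m².

744 W/m²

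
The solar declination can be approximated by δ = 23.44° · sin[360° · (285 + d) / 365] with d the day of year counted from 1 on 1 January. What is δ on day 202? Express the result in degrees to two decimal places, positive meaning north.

+20.23°

360 × (285 + 202) / 365 = 480.329°; sin(480.329°) = 0.8631.
δ = 23.44 × 0.8631 = 20.231° ≈ +20.23°.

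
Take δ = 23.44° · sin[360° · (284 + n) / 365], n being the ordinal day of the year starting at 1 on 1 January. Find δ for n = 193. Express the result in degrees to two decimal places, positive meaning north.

360 × (284 + 193) / 365 = 470.466°; sin(470.466°) = 0.9369.
δ = 23.44 × 0.9369 = 21.961° ≈ +21.96°.

+21.96°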